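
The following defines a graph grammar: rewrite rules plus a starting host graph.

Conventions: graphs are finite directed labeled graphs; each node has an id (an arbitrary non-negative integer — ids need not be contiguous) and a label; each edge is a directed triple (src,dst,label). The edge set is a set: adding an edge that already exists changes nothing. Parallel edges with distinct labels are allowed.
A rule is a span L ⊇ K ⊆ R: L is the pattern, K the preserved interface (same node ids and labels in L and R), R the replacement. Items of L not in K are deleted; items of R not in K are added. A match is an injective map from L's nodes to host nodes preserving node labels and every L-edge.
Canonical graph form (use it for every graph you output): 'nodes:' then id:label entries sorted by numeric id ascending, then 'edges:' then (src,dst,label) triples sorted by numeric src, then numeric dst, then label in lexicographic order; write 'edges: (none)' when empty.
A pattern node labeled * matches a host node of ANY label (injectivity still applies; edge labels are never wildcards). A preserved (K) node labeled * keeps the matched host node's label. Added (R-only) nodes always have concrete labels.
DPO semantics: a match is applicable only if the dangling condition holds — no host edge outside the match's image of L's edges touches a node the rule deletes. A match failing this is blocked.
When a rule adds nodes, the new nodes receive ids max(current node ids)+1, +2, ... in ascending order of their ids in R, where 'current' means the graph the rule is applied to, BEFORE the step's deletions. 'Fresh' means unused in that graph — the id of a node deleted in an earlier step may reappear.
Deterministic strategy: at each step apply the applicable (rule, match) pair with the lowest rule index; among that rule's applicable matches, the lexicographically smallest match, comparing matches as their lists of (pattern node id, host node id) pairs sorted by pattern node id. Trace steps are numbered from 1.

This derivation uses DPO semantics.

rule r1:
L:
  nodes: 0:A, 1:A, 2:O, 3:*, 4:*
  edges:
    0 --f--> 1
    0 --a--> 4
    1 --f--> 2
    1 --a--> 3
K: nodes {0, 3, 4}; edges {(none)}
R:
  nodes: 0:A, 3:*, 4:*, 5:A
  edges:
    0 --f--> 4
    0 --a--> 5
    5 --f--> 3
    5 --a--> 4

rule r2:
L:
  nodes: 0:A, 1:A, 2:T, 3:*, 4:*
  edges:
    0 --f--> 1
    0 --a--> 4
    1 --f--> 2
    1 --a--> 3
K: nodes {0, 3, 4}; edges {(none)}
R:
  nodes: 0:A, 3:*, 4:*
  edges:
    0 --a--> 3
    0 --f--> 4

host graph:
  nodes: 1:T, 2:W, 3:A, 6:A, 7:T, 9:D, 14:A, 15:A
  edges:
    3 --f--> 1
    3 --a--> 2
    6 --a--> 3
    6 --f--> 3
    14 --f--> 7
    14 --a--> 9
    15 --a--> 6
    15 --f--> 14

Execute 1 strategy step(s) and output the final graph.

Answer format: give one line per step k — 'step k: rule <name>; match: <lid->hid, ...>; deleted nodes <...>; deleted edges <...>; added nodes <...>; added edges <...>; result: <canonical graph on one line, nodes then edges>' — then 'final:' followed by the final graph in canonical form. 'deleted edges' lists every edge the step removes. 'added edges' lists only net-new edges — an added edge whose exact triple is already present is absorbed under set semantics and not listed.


step 1: rule r2; match: 0->15, 1->14, 2->7, 3->9, 4->6; deleted nodes 7, 14; deleted edges (14,7,f); (14,9,a); (15,6,a); (15,14,f); added nodes (none); added edges (15,6,f); (15,9,a); result: nodes: 1:T, 2:W, 3:A, 6:A, 9:D, 15:A edges: (3,1,f); (3,2,a); (6,3,a); (6,3,f); (15,6,f); (15,9,a)
final:
nodes: 1:T, 2:W, 3:A, 6:A, 9:D, 15:A
edges: (3,1,f); (3,2,a); (6,3,a); (6,3,f); (15,6,f); (15,9,a)


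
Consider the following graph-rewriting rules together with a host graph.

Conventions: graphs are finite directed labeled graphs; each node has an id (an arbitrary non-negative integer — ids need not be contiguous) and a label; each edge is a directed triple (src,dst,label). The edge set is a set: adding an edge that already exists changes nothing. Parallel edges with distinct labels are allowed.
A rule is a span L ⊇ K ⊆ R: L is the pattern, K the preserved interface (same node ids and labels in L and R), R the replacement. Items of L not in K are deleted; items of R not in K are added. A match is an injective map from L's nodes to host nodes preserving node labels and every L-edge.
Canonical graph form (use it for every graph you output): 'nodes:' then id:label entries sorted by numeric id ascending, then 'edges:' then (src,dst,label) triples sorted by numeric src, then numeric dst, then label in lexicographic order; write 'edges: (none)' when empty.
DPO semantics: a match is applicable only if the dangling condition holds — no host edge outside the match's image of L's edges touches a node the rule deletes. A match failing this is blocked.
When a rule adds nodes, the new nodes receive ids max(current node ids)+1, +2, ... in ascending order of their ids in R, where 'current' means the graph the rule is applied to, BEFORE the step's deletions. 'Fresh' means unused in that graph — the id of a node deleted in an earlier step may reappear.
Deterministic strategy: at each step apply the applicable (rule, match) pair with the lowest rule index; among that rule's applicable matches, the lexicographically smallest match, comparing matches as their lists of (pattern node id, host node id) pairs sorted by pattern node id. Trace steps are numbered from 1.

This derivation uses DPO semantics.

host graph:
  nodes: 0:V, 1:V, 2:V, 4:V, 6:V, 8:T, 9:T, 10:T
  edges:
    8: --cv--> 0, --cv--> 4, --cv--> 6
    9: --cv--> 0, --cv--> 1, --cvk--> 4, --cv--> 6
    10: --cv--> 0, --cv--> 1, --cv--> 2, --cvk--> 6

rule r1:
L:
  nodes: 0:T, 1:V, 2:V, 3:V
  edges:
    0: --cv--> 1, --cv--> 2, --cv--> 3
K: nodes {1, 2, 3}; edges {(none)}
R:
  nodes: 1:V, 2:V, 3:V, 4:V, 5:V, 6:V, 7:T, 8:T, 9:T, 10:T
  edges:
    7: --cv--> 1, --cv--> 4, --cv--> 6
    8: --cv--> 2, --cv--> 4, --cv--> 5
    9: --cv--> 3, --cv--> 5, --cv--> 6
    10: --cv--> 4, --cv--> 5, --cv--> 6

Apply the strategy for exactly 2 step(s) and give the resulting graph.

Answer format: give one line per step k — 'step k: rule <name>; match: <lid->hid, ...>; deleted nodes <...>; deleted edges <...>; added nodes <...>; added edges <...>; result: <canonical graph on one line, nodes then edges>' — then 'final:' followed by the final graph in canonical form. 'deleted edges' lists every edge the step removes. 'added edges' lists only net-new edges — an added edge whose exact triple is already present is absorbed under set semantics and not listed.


step 1: rule r1; match: 0->8, 1->0, 2->4, 3->6; deleted nodes 8; deleted edges (8,0,cv); (8,4,cv); (8,6,cv); added nodes 11, 12, 13, 14, 15, 16, 17; added edges (14,0,cv); (14,11,cv); (14,13,cv); (15,4,cv); (15,11,cv); (15,12,cv); (16,6,cv); (16,12,cv); (16,13,cv); (17,11,cv); (17,12,cv); (17,13,cv); result: nodes: 0:V, 1:V, 2:V, 4:V, 6:V, 9:T, 10:T, 11:V, 12:V, 13:V, 14:T, 15:T, 16:T, 17:T edges: (9,0,cv); (9,1,cv); (9,4,cvk); (9,6,cv); (10,0,cv); (10,1,cv); (10,2,cv); (10,6,cvk); (14,0,cv); (14,11,cv); (14,13,cv); (15,4,cv); (15,11,cv); (15,12,cv); (16,6,cv); (16,12,cv); (16,13,cv); (17,11,cv); (17,12,cv); (17,13,cv)
step 2: rule r1; match: 0->14, 1->0, 2->11, 3->13; deleted nodes 14; deleted edges (14,0,cv); (14,11,cv); (14,13,cv); added nodes 18, 19, 20, 21, 22, 23, 24; added edges (21,0,cv); (21,18,cv); (21,20,cv); (22,11,cv); (22,18,cv); (22,19,cv); (23,13,cv); (23,19,cv); (23,20,cv); (24,18,cv); (24,19,cv); (24,20,cv); result: nodes: 0:V, 1:V, 2:V, 4:V, 6:V, 9:T, 10:T, 11:V, 12:V, 13:V, 15:T, 16:T, 17:T, 18:V, 19:V, 20:V, 21:T, 22:T, 23:T, 24:T edges: (9,0,cv); (9,1,cv); (9,4,cvk); (9,6,cv); (10,0,cv); (10,1,cv); (10,2,cv); (10,6,cvk); (15,4,cv); (15,11,cv); (15,12,cv); (16,6,cv); (16,12,cv); (16,13,cv); (17,11,cv); (17,12,cv); (17,13,cv); (21,0,cv); (21,18,cv); (21,20,cv); (22,11,cv); (22,18,cv); (22,19,cv); (23,13,cv); (23,19,cv); (23,20,cv); (24,18,cv); (24,19,cv); (24,20,cv)
final:
nodes: 0:V, 1:V, 2:V, 4:V, 6:V, 9:T, 10:T, 11:V, 12:V, 13:V, 15:T, 16:T, 17:T, 18:V, 19:V, 20:V, 21:T, 22:T, 23:T, 24:T
edges: (9,0,cv); (9,1,cv); (9,4,cvk); (9,6,cv); (10,0,cv); (10,1,cv); (10,2,cv); (10,6,cvk); (15,4,cv); (15,11,cv); (15,12,cv); (16,6,cv); (16,12,cv); (16,13,cv); (17,11,cv); (17,12,cv); (17,13,cv); (21,0,cv); (21,18,cv); (21,20,cv); (22,11,cv); (22,18,cv); (22,19,cv); (23,13,cv); (23,19,cv); (23,20,cv); (24,18,cv); (24,19,cv); (24,20,cv)


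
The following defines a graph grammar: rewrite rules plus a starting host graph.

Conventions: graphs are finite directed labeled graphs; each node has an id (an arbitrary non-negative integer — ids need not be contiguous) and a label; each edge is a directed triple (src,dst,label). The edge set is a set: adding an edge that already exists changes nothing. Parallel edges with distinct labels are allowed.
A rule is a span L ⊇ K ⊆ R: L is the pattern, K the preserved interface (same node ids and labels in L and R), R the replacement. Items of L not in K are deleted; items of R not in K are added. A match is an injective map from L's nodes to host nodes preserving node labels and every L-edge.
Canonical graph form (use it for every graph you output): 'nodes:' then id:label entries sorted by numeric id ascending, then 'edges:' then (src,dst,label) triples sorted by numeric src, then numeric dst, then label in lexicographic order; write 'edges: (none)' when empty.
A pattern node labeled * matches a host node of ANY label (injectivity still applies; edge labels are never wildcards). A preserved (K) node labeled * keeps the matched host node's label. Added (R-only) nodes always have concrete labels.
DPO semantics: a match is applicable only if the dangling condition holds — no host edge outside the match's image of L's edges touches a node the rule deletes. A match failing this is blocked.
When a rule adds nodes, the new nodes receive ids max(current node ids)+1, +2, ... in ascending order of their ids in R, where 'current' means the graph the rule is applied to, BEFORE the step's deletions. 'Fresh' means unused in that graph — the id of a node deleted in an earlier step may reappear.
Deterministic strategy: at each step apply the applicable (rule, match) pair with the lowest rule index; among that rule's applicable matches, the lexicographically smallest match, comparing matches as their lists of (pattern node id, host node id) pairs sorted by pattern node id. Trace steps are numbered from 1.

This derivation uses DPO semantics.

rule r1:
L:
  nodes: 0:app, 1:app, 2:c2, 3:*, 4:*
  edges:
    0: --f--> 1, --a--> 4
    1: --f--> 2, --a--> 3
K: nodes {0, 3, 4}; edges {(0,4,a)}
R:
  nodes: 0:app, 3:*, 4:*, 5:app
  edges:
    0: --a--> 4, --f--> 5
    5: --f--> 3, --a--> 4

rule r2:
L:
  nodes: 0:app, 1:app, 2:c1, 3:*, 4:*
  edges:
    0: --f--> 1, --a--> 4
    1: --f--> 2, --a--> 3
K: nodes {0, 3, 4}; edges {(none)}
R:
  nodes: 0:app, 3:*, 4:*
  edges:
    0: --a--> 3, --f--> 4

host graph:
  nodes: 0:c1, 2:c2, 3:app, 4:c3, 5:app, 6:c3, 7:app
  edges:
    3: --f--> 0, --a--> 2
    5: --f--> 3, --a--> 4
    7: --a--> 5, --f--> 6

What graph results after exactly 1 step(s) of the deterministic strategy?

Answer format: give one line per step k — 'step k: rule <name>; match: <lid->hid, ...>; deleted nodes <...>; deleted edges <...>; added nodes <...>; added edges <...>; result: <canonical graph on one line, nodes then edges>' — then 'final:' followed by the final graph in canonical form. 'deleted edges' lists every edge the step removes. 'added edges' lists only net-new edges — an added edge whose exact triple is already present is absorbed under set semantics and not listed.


step 1: rule r2; match: 0->5, 1->3, 2->0, 3->2, 4->4; deleted nodes 0, 3; deleted edges (3,0,f); (3,2,a); (5,3,f); (5,4,a); added nodes (none); added edges (5,2,a); (5,4,f); result: nodes: 2:c2, 4:c3, 5:app, 6:c3, 7:app edges: (5,2,a); (5,4,f); (7,5,a); (7,6,f)
final:
nodes: 2:c2, 4:c3, 5:app, 6:c3, 7:app
edges: (5,2,a); (5,4,f); (7,5,a); (7,6,f)


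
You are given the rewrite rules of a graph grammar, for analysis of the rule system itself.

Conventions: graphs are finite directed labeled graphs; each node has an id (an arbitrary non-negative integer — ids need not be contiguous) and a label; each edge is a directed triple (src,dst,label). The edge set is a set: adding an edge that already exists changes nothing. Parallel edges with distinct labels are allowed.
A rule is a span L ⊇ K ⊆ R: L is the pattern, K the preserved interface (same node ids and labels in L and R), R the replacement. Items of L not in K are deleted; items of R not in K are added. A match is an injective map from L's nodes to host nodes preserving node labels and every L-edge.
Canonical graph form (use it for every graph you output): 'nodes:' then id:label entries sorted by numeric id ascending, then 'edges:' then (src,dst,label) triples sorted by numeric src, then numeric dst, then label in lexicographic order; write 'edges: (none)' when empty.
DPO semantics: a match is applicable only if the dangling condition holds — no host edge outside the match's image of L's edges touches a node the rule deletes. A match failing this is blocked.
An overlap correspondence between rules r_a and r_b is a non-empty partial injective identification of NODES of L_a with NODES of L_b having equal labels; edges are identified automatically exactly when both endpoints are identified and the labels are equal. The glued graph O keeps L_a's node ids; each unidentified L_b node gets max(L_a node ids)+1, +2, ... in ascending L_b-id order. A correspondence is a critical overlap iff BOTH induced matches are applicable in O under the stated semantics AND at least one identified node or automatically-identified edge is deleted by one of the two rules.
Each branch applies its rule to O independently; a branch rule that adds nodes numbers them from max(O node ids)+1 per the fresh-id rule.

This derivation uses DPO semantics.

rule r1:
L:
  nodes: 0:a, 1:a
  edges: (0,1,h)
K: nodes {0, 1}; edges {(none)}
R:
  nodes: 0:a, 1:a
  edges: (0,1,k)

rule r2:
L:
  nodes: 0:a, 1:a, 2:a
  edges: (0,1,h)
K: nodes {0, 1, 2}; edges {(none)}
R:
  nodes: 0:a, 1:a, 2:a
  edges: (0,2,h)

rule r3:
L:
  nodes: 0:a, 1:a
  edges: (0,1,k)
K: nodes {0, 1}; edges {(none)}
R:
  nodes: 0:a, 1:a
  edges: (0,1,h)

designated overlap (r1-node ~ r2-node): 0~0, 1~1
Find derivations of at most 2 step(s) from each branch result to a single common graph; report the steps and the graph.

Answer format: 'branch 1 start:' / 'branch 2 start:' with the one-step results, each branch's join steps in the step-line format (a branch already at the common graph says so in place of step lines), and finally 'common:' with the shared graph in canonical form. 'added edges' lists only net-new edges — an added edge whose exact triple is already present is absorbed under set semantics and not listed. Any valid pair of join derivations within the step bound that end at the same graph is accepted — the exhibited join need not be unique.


branch 1 start:
nodes: 0:a, 1:a, 2:a
edges: (0,1,k)
branch 2 start:
nodes: 0:a, 1:a, 2:a
edges: (0,2,h)
branch 1 step 1: rule r3; match: 0->0, 1->1; deleted nodes (none); deleted edges (0,1,k); added nodes (none); added edges (0,1,h); result: nodes: 0:a, 1:a, 2:a edges: (0,1,h)
branch 2 step 1: rule r2; match: 0->0, 1->2, 2->1; deleted nodes (none); deleted edges (0,2,h); added nodes (none); added edges (0,1,h); result: nodes: 0:a, 1:a, 2:a edges: (0,1,h)
common:
nodes: 0:a, 1:a, 2:a
edges: (0,1,h)


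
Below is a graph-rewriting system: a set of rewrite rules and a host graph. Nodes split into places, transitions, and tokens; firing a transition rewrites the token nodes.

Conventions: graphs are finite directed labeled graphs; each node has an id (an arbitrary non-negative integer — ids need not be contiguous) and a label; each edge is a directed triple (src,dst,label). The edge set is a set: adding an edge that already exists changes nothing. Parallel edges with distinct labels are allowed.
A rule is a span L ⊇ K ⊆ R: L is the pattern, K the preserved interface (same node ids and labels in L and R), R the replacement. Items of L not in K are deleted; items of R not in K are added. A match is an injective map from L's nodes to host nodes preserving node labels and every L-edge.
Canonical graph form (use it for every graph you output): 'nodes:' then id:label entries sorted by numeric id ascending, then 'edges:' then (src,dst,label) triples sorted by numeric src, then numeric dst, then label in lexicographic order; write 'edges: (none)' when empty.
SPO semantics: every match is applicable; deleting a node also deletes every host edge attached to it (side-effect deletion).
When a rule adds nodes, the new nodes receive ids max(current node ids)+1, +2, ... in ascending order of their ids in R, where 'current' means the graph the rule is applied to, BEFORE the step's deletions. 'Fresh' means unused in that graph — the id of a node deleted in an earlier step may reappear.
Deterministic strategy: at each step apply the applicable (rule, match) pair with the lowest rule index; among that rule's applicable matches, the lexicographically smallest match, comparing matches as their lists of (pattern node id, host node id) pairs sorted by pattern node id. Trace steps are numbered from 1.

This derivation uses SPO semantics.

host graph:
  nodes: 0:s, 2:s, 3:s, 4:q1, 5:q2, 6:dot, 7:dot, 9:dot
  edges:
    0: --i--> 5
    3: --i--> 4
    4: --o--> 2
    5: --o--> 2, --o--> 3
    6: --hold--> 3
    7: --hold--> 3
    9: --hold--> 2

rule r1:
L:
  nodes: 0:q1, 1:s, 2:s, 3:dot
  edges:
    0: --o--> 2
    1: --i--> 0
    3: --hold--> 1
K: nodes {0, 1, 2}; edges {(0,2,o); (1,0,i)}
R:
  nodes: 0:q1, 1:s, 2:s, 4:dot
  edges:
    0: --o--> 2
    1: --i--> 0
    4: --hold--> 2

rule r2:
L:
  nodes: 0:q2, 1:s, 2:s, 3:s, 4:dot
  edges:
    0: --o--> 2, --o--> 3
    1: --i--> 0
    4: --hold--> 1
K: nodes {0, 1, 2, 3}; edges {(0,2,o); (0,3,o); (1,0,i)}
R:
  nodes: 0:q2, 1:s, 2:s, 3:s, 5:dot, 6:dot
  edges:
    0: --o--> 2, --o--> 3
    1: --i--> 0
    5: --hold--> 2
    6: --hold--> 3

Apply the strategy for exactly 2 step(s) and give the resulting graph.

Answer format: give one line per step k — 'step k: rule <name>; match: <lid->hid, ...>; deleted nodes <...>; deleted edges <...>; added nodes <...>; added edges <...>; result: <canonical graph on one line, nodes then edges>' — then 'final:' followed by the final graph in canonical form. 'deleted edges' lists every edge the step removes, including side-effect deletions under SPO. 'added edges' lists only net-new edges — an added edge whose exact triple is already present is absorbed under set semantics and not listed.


step 1: rule r1; match: 0->4, 1->3, 2->2, 3->6; deleted nodes 6; deleted edges (6,3,hold); added nodes 10; added edges (10,2,hold); result: nodes: 0:s, 2:s, 3:s, 4:q1, 5:q2, 7:dot, 9:dot, 10:dot edges: (0,5,i); (3,4,i); (4,2,o); (5,2,o); (5,3,o); (7,3,hold); (9,2,hold); (10,2,hold)
step 2: rule r1; match: 0->4, 1->3, 2->2, 3->7; deleted nodes 7; deleted edges (7,3,hold); added nodes 11; added edges (11,2,hold); result: nodes: 0:s, 2:s, 3:s, 4:q1, 5:q2, 9:dot, 10:dot, 11:dot edges: (0,5,i); (3,4,i); (4,2,o); (5,2,o); (5,3,o); (9,2,hold); (10,2,hold); (11,2,hold)
final:
nodes: 0:s, 2:s, 3:s, 4:q1, 5:q2, 9:dot, 10:dot, 11:dot
edges: (0,5,i); (3,4,i); (4,2,o); (5,2,o); (5,3,o); (9,2,hold); (10,2,hold); (11,2,hold)


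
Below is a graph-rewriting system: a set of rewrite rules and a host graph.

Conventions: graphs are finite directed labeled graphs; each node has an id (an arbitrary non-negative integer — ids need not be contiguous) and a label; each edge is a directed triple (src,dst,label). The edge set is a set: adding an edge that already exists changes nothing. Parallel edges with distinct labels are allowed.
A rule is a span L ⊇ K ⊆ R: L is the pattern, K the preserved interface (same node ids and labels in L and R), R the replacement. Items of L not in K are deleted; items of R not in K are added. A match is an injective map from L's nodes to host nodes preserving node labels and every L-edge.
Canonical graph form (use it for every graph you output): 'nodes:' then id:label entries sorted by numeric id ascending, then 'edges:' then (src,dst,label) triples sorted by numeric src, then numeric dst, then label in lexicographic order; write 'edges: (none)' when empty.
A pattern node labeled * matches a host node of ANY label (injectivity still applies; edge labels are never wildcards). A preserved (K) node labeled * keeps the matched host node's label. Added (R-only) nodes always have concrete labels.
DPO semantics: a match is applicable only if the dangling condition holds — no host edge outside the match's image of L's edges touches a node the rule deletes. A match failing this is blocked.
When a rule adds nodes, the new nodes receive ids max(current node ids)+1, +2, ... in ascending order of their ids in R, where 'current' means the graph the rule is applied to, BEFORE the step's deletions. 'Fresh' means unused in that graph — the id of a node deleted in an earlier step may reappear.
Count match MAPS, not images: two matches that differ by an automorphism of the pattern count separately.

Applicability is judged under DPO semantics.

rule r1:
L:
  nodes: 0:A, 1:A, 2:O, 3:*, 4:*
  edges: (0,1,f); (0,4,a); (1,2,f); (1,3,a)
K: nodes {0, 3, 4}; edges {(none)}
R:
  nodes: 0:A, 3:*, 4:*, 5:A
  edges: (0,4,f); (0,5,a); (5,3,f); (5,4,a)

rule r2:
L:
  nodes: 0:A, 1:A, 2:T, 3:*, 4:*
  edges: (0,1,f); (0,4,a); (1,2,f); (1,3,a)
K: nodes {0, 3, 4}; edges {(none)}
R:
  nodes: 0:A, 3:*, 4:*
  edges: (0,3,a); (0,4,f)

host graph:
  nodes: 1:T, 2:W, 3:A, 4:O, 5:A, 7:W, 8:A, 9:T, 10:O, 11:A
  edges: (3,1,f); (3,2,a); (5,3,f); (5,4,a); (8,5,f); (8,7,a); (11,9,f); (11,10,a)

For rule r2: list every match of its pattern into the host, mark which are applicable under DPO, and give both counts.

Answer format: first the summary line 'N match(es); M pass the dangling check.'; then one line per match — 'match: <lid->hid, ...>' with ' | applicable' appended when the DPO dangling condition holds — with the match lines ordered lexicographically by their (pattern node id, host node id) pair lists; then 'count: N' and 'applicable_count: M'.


1 match(es); 1 pass the dangling check.
match: 0->5, 1->3, 2->1, 3->2, 4->4 | applicable
count: 1
applicable_count: 1


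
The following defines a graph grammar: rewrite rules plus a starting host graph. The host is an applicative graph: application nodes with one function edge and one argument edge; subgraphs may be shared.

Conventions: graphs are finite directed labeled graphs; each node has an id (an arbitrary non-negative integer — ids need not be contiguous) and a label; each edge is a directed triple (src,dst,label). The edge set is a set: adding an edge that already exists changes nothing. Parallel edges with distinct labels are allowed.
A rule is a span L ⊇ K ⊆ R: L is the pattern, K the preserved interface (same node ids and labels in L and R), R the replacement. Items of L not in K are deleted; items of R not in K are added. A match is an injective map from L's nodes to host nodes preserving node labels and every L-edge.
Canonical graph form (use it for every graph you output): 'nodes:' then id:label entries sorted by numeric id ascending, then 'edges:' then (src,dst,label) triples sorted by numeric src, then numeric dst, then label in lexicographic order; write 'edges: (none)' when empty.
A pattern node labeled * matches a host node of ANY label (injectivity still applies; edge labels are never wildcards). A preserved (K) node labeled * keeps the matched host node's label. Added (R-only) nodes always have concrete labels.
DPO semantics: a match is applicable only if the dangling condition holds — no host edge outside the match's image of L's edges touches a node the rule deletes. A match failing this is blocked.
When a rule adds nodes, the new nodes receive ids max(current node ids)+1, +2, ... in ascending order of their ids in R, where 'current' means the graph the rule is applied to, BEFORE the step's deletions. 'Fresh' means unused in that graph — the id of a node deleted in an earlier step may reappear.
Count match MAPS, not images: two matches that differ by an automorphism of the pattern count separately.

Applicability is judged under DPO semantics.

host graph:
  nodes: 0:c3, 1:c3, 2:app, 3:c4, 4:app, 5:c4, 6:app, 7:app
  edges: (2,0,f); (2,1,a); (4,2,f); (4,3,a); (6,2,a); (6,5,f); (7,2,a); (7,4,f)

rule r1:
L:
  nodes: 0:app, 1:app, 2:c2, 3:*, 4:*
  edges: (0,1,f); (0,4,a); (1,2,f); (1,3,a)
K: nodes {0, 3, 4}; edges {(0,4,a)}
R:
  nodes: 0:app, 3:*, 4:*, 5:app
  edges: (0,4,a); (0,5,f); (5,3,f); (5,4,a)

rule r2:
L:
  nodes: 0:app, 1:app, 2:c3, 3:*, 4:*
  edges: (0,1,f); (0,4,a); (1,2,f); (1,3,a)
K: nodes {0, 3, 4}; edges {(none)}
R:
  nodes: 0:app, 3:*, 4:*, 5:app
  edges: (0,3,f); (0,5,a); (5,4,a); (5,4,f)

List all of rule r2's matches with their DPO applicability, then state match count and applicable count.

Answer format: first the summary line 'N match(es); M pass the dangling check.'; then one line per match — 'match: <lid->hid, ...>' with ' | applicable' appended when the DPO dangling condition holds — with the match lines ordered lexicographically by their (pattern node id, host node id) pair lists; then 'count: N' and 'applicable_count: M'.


1 match(es); 0 pass the dangling check.
match: 0->4, 1->2, 2->0, 3->1, 4->3
count: 1
applicable_count: 0


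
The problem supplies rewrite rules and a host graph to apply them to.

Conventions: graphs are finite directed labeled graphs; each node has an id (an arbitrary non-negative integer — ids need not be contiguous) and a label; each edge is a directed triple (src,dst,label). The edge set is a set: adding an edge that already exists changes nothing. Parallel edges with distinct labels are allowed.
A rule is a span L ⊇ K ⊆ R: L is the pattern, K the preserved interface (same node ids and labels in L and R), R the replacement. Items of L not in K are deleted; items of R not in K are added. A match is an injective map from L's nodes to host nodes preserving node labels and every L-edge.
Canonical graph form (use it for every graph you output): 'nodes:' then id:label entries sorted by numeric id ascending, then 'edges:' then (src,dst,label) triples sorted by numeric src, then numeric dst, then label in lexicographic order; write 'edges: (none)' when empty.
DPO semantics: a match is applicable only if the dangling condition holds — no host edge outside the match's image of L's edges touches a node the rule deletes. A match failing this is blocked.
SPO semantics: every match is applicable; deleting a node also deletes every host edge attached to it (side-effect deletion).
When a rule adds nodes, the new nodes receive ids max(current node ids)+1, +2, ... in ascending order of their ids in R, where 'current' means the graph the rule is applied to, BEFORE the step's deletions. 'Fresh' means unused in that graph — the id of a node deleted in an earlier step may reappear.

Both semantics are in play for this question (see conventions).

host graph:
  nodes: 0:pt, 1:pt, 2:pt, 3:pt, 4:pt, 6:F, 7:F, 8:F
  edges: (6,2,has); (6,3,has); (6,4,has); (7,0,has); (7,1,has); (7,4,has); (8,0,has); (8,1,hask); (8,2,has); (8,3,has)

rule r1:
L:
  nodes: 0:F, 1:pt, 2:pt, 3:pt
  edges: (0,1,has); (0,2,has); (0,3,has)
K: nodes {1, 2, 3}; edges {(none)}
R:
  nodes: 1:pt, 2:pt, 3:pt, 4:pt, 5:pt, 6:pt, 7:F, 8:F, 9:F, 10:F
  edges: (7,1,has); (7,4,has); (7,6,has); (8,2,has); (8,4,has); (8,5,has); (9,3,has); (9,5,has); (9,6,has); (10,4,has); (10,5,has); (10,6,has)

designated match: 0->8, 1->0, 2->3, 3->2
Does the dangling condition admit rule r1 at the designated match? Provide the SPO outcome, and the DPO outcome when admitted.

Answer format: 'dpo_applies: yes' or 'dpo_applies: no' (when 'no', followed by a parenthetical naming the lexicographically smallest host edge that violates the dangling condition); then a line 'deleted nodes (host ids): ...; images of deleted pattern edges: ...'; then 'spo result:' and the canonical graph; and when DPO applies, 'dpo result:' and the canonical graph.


dpo_applies: no
(the rule deletes node 8, which keeps host edge (8,1,hask) outside the match image — the dangling condition fails, DPO blocks; SPO proceeds and side-deletes such edges)
deleted nodes (host ids): 8; images of deleted pattern edges: (8,0,has); (8,2,has); (8,3,has)
spo result:
nodes: 0:pt, 1:pt, 2:pt, 3:pt, 4:pt, 6:F, 7:F, 9:pt, 10:pt, 11:pt, 12:F, 13:F, 14:F, 15:F
edges: (6,2,has); (6,3,has); (6,4,has); (7,0,has); (7,1,has); (7,4,has); (12,0,has); (12,9,has); (12,11,has); (13,3,has); (13,9,has); (13,10,has); (14,2,has); (14,10,has); (14,11,has); (15,9,has); (15,10,has); (15,11,has)


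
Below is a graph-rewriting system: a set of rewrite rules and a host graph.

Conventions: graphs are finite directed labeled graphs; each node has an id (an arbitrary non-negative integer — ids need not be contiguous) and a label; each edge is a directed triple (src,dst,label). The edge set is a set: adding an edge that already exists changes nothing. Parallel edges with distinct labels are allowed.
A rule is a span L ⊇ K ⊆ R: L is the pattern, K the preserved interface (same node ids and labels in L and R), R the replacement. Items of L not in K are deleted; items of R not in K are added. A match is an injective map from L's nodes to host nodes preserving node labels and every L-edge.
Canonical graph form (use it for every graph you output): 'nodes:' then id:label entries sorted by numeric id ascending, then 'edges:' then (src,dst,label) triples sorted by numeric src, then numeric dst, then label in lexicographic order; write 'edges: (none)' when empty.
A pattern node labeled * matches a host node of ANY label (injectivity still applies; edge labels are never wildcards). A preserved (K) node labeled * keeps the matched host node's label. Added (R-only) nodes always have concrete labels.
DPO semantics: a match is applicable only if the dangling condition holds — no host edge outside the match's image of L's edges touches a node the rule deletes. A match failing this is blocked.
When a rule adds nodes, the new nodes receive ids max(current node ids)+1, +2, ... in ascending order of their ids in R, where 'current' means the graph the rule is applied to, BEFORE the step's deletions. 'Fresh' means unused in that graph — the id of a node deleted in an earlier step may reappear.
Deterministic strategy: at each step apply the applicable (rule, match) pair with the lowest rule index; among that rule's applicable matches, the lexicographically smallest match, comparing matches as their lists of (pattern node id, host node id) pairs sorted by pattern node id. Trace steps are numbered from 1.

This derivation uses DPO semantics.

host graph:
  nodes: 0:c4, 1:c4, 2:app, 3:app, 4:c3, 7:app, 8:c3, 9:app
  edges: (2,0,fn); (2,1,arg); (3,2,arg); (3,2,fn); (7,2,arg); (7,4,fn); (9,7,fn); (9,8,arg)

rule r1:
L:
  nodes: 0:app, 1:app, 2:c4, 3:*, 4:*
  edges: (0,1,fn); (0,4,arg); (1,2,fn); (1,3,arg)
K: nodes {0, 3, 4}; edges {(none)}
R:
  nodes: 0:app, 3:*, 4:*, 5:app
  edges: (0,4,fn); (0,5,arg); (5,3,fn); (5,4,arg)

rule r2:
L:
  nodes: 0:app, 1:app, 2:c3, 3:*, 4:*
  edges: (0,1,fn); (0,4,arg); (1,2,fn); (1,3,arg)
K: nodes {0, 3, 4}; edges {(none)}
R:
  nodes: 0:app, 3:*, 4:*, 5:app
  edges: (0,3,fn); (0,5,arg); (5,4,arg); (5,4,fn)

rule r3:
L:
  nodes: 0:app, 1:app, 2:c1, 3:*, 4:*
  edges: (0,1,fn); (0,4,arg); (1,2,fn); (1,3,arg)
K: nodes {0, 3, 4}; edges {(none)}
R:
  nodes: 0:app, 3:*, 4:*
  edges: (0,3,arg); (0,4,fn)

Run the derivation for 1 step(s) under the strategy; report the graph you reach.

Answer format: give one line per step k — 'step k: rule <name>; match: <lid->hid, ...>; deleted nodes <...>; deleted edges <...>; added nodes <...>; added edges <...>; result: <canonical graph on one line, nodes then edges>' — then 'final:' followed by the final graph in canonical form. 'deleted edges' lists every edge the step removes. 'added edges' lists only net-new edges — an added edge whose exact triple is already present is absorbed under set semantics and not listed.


step 1: rule r2; match: 0->9, 1->7, 2->4, 3->2, 4->8; deleted nodes 4, 7; deleted edges (7,2,arg); (7,4,fn); (9,7,fn); (9,8,arg); added nodes 10; added edges (9,2,fn); (9,10,arg); (10,8,arg); (10,8,fn); result: nodes: 0:c4, 1:c4, 2:app, 3:app, 8:c3, 9:app, 10:app edges: (2,0,fn); (2,1,arg); (3,2,arg); (3,2,fn); (9,2,fn); (9,10,arg); (10,8,arg); (10,8,fn)
final:
nodes: 0:c4, 1:c4, 2:app, 3:app, 8:c3, 9:app, 10:app
edges: (2,0,fn); (2,1,arg); (3,2,arg); (3,2,fn); (9,2,fn); (9,10,arg); (10,8,arg); (10,8,fn)


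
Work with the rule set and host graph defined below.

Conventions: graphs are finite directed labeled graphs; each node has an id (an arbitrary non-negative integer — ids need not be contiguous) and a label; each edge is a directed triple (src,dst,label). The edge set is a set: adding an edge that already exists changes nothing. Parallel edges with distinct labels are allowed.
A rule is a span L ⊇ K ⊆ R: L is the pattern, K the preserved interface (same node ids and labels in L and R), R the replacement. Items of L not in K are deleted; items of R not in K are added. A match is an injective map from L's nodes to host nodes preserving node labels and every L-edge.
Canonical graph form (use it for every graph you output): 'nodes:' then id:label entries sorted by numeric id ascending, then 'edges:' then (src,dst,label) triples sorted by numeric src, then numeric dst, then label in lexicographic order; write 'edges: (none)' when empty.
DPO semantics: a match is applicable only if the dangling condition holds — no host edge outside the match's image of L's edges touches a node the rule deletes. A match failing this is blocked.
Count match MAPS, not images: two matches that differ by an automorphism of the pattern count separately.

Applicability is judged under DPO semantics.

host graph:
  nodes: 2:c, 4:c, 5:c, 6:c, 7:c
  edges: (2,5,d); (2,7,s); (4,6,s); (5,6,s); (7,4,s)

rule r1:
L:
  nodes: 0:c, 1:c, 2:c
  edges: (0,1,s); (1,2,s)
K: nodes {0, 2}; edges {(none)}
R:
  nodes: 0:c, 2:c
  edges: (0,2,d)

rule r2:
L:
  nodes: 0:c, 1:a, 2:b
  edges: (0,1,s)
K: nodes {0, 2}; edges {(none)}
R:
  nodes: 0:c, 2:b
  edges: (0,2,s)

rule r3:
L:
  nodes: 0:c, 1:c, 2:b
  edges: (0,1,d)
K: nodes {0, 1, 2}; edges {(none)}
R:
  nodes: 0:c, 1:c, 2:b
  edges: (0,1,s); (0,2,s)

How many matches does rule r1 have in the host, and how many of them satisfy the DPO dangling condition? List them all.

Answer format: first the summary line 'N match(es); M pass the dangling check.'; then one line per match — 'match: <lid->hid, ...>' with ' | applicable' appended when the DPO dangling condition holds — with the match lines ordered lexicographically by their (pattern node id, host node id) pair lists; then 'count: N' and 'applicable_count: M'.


2 match(es); 2 pass the dangling check.
match: 0->2, 1->7, 2->4 | applicable
match: 0->7, 1->4, 2->6 | applicable
count: 2
applicable_count: 2


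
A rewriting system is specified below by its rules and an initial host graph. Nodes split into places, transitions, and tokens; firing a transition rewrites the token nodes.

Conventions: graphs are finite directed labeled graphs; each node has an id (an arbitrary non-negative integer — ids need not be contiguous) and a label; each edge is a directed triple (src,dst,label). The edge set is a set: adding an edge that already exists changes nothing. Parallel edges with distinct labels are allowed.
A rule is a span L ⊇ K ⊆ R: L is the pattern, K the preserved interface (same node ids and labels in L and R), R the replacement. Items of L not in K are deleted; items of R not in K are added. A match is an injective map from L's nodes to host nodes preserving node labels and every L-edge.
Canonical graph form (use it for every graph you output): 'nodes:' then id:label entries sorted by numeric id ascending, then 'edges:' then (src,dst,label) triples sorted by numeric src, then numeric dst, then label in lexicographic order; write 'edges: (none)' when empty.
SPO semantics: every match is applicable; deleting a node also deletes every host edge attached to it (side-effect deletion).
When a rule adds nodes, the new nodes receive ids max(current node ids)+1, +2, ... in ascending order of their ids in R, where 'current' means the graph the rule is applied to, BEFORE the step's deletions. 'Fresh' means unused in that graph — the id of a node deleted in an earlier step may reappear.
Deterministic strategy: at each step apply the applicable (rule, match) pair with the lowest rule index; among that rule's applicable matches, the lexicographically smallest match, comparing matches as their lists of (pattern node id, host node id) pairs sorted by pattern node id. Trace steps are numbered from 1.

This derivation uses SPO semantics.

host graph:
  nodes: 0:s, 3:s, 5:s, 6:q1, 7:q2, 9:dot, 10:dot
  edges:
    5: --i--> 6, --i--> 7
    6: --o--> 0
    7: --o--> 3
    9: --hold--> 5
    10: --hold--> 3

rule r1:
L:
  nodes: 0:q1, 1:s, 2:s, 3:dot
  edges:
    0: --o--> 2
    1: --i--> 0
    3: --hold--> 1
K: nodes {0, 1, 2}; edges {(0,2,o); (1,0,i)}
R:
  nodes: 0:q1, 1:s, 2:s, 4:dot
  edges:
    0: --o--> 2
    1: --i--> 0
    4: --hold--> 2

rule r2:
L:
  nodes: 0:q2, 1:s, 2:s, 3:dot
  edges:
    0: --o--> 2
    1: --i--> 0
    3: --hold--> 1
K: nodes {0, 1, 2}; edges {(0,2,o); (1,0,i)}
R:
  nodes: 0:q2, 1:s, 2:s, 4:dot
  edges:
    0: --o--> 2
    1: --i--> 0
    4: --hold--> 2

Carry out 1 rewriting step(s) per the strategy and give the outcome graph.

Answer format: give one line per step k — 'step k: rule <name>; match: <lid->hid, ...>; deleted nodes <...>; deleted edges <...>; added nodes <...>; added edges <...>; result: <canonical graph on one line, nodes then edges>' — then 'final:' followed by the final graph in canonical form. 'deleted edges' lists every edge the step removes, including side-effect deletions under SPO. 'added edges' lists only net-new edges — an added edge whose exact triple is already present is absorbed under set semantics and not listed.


step 1: rule r1; match: 0->6, 1->5, 2->0, 3->9; deleted nodes 9; deleted edges (9,5,hold); added nodes 11; added edges (11,0,hold); result: nodes: 0:s, 3:s, 5:s, 6:q1, 7:q2, 10:dot, 11:dot edges: (5,6,i); (5,7,i); (6,0,o); (7,3,o); (10,3,hold); (11,0,hold)
final:
nodes: 0:s, 3:s, 5:s, 6:q1, 7:q2, 10:dot, 11:dot
edges: (5,6,i); (5,7,i); (6,0,o); (7,3,o); (10,3,hold); (11,0,hold)


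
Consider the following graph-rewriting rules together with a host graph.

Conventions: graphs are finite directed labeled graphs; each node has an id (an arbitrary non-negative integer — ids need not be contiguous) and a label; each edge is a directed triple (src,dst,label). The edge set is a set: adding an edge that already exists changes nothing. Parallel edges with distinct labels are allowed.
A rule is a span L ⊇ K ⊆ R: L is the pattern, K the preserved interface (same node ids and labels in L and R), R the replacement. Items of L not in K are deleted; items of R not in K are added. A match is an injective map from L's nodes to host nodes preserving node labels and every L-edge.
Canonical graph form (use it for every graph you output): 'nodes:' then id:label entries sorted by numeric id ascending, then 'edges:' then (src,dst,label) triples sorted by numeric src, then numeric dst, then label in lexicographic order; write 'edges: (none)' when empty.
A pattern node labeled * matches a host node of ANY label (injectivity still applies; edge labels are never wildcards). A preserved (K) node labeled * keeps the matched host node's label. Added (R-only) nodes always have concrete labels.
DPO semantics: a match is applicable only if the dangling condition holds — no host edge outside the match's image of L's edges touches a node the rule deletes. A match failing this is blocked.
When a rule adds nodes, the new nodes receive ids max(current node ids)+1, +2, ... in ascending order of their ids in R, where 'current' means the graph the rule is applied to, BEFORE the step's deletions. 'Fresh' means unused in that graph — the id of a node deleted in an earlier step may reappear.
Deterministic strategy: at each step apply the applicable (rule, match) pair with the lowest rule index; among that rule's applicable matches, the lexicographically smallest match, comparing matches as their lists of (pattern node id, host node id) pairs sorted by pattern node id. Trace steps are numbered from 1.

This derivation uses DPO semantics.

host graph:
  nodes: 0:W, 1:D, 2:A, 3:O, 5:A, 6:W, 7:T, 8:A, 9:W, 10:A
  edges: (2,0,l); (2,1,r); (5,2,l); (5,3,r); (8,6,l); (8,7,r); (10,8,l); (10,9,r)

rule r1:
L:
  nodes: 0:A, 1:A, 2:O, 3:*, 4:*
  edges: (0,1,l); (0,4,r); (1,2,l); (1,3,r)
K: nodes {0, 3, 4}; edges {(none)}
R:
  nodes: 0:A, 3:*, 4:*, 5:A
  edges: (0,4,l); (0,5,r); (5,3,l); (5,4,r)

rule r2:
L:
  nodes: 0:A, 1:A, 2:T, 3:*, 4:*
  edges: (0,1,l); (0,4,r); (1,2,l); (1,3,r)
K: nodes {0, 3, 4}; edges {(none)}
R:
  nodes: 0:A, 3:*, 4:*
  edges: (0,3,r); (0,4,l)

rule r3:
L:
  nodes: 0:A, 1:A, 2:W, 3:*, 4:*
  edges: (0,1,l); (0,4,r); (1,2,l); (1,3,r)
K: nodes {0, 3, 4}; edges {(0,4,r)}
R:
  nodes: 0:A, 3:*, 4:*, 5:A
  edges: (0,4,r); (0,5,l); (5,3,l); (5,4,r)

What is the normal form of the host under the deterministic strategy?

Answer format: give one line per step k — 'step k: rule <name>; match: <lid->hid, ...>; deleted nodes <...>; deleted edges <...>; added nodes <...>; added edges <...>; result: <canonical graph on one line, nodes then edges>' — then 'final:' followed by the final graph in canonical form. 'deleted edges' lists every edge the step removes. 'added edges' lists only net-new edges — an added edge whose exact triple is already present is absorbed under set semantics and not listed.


step 1: rule r3; match: 0->5, 1->2, 2->0, 3->1, 4->3; deleted nodes 0, 2; deleted edges (2,0,l); (2,1,r); (5,2,l); added nodes 11; added edges (5,11,l); (11,1,l); (11,3,r); result: nodes: 1:D, 3:O, 5:A, 6:W, 7:T, 8:A, 9:W, 10:A, 11:A edges: (5,3,r); (5,11,l); (8,6,l); (8,7,r); (10,8,l); (10,9,r); (11,1,l); (11,3,r)
step 2: rule r3; match: 0->10, 1->8, 2->6, 3->7, 4->9; deleted nodes 6, 8; deleted edges (8,6,l); (8,7,r); (10,8,l); added nodes 12; added edges (10,12,l); (12,7,l); (12,9,r); result: nodes: 1:D, 3:O, 5:A, 7:T, 9:W, 10:A, 11:A, 12:A edges: (5,3,r); (5,11,l); (10,9,r); (10,12,l); (11,1,l); (11,3,r); (12,7,l); (12,9,r)
final:
nodes: 1:D, 3:O, 5:A, 7:T, 9:W, 10:A, 11:A, 12:A
edges: (5,3,r); (5,11,l); (10,9,r); (10,12,l); (11,1,l); (11,3,r); (12,7,l); (12,9,r)
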